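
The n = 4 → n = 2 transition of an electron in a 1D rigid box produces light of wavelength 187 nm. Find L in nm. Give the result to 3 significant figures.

The photon carries ΔE = hc/λ = 6.626×10^-34·2.998×10^8/1.87×10^-7 m = 1.062×10^-18 J.
Since ΔE = (4² − 2²)E_1, E_1 = 8.850×10^-20 J, and L = h/√(8m_eE_1) = 8.25×10^-10 m = 0.825 nm.

L = 0.825 nm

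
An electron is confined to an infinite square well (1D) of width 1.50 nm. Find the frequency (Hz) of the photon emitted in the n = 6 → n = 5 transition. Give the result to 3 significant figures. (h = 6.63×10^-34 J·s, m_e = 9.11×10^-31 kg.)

f = 4.45×10^14 Hz

E_1 = h²/(8m_eL²) = 2.681×10^-20 J and ΔE = (6² − 5²)E_1 = 2.949×10^-19 J.
f = ΔE/h = 2.949×10^-19/6.63×10^-34 = 4.45×10^14 Hz.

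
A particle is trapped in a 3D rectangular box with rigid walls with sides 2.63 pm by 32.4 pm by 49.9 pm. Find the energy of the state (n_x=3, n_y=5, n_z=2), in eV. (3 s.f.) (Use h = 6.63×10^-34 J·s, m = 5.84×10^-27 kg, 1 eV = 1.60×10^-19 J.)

For a 3D rectangular well E = (h²/8m)·Σ n_i²/L_i² = (6.63×10^-34)²/(8·5.84×10^-27) · [3²/(2.63 pm)² + 5²/(32.4 pm)² + 2²/(49.9 pm)²].
Evaluating gives E = 1.248×10^-17 J = 78.0 eV.

E = 78.0 eV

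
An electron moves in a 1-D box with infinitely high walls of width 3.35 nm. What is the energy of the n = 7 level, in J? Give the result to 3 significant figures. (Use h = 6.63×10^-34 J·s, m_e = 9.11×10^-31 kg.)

E_7 = 2.63×10^-19 J

For an infinite well E_n = n²h²/(8m_eL²), so E_1 = h²/(8m_eL²) = (6.63×10^-34)²/(8·9.11×10^-31·(3.35×10^-9 m)²) = 5.374×10^-21 J.
Then E_7 = 7²·E_1 = 49·5.374×10^-21 J = 2.63×10^-19 J.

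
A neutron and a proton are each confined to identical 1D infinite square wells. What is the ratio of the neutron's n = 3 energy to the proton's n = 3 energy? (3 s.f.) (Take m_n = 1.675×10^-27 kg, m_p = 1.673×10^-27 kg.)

E_n ∝ 1/m at fixed n and L, so the ratio is m_p/m_n = 1.673×10^-27/1.675×10^-27 = 0.999.

0.999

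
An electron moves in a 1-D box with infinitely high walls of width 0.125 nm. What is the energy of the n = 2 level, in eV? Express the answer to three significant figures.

E_2 = 96.3 eV

For an infinite well E_n = n²h²/(8m_eL²), so E_1 = h²/(8m_eL²) = (6.626×10^-34)²/(8·9.109×10^-31·(1.25×10^-10 m)²) = 3.856×10^-18 J.
Then E_2 = 2²·E_1 = 4·3.856×10^-18 J = 1.542×10^-17 J.
Converting, E_2 = 1.542×10^-17 J / (1.602×10^-19 J/eV) = 96.3 eV.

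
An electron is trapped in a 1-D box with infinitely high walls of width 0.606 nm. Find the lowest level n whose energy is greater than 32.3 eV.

n = 6

E_1 = h²/(8m_eL²) = 1.641×10^-19 J = 1.024 eV.
Need n² > 32.3/1.024 = 31.54, i.e. n > 5.616.
The smallest integer satisfying this is n = 6.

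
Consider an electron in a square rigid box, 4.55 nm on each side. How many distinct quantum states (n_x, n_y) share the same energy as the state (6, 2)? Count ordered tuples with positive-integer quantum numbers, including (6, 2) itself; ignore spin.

The level has n_x² + n_y² = 40. The ordered positive-integer solutions are (2, 6), (6, 2).
That gives 2 states.

degeneracy = 2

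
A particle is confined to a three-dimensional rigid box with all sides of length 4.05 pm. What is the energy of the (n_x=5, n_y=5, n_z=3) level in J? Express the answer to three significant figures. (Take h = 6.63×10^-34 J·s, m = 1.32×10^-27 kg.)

For a 3D rectangular well E = (h²/8m)·Σ n_i²/L_i² = (6.63×10^-34)²/(8·1.32×10^-27) · [5²/(4.05 pm)² + 5²/(4.05 pm)² + 3²/(4.05 pm)²].
Evaluating gives E = 1.50×10^-16 J.

E = 1.50×10^-16 J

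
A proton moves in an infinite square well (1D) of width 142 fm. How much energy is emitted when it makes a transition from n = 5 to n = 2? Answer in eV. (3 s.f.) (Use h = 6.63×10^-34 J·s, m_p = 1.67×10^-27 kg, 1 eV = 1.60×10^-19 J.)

E_1 = h²/(8m_pL²) = 1.632×10^-15 J.
|ΔE| = |5² − 2²|·E_1 = 21·1.632×10^-15 J = 3.427×10^-14 J = 2.14×10^5 eV.

|ΔE| = 2.14×10^5 eV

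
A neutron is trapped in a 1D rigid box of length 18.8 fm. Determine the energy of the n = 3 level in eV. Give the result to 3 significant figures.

E_3 = 5.21×10^6 eV

For an infinite well E_n = n²h²/(8m_nL²), so E_1 = h²/(8m_nL²) = (6.626×10^-34)²/(8·1.675×10^-27·(1.88×10^-14 m)²) = 9.270×10^-14 J.
Then E_3 = 3²·E_1 = 9·9.270×10^-14 J = 8.343×10^-13 J.
Converting, E_3 = 8.343×10^-13 J / (1.602×10^-19 J/eV) = 5.21×10^6 eV.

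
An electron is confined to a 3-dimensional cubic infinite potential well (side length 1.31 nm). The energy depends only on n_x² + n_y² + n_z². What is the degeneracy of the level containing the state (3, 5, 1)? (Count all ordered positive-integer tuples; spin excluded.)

degeneracy = 6

The level has n_x² + n_y² + n_z² = 35. The ordered positive-integer solutions are (1, 3, 5), (1, 5, 3), (3, 1, 5), (3, 5, 1), (5, 1, 3), (5, 3, 1).
That gives 6 states.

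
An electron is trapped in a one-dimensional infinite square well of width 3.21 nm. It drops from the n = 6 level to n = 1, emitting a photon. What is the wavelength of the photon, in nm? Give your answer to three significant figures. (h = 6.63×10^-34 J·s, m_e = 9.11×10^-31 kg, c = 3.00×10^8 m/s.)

λ = 971 nm

E_1 = h²/(8m_eL²) = 5.853×10^-21 J, so ΔE = (6² − 1²)E_1 = 2.049×10^-19 J.
λ = hc/ΔE = (6.63×10^-34·3.00×10^8)/2.049×10^-19 = 9.71×10^-7 m = 971 nm.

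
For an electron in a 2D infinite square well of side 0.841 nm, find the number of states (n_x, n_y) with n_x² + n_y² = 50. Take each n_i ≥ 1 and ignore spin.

degeneracy = 3

The level has n_x² + n_y² = 50. The ordered positive-integer solutions are (1, 7), (5, 5), (7, 1).
That gives 3 states.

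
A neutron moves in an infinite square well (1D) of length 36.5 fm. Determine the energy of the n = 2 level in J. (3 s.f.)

E_2 = 9.84×10^-14 J

For an infinite well E_n = n²h²/(8m_nL²), so E_1 = h²/(8m_nL²) = (6.626×10^-34)²/(8·1.675×10^-27·(3.65×10^-14 m)²) = 2.459×10^-14 J.
Then E_2 = 2²·E_1 = 4·2.459×10^-14 J = 9.84×10^-14 J.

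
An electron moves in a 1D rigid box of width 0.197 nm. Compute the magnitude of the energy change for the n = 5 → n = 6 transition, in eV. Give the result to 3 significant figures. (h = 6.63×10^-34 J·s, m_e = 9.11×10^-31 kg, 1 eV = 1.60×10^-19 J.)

E_1 = h²/(8m_eL²) = 1.554×10^-18 J.
|ΔE| = |5² − 6²|·E_1 = 11·1.554×10^-18 J = 1.709×10^-17 J = 107 eV.

|ΔE| = 107 eV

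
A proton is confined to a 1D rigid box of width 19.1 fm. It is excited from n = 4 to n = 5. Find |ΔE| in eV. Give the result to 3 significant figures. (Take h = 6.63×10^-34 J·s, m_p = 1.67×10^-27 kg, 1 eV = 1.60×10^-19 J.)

E_1 = h²/(8m_pL²) = 9.019×10^-14 J.
|ΔE| = |4² − 5²|·E_1 = 9·9.019×10^-14 J = 8.117×10^-13 J = 5.07×10^6 eV.

|ΔE| = 5.07×10^6 eV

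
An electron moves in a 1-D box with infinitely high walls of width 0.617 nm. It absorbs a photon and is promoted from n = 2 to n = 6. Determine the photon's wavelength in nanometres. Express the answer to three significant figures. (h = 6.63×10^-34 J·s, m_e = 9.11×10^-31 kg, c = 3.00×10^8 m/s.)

E_1 = h²/(8m_eL²) = 1.584×10^-19 J, so ΔE = (6² − 2²)E_1 = 5.069×10^-18 J.
λ = hc/ΔE = (6.63×10^-34·3.00×10^8)/5.069×10^-18 = 3.92×10^-8 m = 39.2 nm.

λ = 39.2 nm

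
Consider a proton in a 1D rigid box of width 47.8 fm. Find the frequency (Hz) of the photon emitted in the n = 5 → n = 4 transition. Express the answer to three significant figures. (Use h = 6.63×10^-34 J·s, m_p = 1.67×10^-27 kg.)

f = 1.95×10^20 Hz

E_1 = h²/(8m_pL²) = 1.440×10^-14 J and ΔE = (5² − 4²)E_1 = 1.296×10^-13 J.
f = ΔE/h = 1.296×10^-13/6.63×10^-34 = 1.95×10^20 Hz.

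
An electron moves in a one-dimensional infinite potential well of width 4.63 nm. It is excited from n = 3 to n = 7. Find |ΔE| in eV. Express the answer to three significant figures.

E_1 = h²/(8m_eL²) = 2.810×10^-21 J.
|ΔE| = |3² − 7²|·E_1 = 40·2.810×10^-21 J = 1.124×10^-19 J = 0.702 eV.

|ΔE| = 0.702 eV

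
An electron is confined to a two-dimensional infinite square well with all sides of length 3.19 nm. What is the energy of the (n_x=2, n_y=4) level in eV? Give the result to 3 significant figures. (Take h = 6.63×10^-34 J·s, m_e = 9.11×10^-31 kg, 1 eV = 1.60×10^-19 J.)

For a 2D rectangular well E = (h²/8m_e)·Σ n_i²/L_i² = (6.63×10^-34)²/(8·9.11×10^-31) · [2²/(3.19 nm)² + 4²/(3.19 nm)²].
Evaluating gives E = 1.185×10^-19 J = 0.741 eV.

E = 0.741 eV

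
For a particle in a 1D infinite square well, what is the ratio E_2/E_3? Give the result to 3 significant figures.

E_n ∝ n², so E_2/E_3 = 2²/3² = 4/9 = 0.444.

0.444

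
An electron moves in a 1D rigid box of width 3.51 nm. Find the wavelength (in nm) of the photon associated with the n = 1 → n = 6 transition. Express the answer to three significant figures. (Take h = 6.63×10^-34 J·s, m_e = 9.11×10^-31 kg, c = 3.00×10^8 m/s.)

λ = 1.16×10^3 nm

E_1 = h²/(8m_eL²) = 4.896×10^-21 J, so ΔE = (6² − 1²)E_1 = 1.714×10^-19 J.
λ = hc/ΔE = (6.63×10^-34·3.00×10^8)/1.714×10^-19 = 1.16×10^-6 m = 1.16×10^3 nm.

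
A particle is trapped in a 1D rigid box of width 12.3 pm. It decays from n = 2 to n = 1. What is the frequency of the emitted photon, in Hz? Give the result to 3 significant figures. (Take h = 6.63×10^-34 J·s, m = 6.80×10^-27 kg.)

f = 2.42×10^14 Hz

E_1 = h²/(8mL²) = 5.341×10^-20 J and ΔE = (2² − 1²)E_1 = 1.602×10^-19 J.
f = ΔE/h = 1.602×10^-19/6.63×10^-34 = 2.42×10^14 Hz.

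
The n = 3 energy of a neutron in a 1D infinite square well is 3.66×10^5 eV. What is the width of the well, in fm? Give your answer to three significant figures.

From E_n = n²h²/(8m_nL²), L = n·h/√(8m_nE_n).
E_3 = 3.66×10^5 eV = 5.863×10^-14 J, so L = 3·6.626×10^-34/√(8·1.675×10^-27·5.863×10^-14) = 7.09×10^-14 m = 70.9 fm.

L = 70.9 fm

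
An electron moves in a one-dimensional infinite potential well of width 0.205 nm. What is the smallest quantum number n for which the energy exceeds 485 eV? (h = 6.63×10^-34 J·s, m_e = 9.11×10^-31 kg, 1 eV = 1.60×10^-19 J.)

E_1 = h²/(8m_eL²) = 1.435×10^-18 J = 8.969 eV.
Need n² > 485/8.969 = 54.08, i.e. n > 7.354.
The smallest integer satisfying this is n = 8.

n = 8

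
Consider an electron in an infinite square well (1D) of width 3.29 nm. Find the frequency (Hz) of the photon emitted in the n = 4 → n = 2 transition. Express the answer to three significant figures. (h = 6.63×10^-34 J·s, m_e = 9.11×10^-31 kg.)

f = 1.01×10^14 Hz

E_1 = h²/(8m_eL²) = 5.572×10^-21 J and ΔE = (4² − 2²)E_1 = 6.686×10^-20 J.
f = ΔE/h = 6.686×10^-20/6.63×10^-34 = 1.01×10^14 Hz.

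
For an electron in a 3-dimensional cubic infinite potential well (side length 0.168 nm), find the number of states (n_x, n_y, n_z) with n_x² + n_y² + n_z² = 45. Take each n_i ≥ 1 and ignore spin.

The level has n_x² + n_y² + n_z² = 45. The ordered positive-integer solutions are (2, 4, 5), (2, 5, 4), (4, 2, 5), (4, 5, 2), (5, 2, 4), (5, 4, 2).
That gives 6 states.

degeneracy = 6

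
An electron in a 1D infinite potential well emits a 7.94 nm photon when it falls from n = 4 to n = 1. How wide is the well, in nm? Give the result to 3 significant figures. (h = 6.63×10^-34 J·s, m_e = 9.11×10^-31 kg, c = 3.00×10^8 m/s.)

The photon carries ΔE = hc/λ = 6.63×10^-34·3.00×10^8/7.94×10^-9 m = 2.505×10^-17 J.
Since ΔE = (4² − 1²)E_1, E_1 = 1.670×10^-18 J, and L = h/√(8m_eE_1) = 1.90×10^-10 m = 0.190 nm.

L = 0.190 nm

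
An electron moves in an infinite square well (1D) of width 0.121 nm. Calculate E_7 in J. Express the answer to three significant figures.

E_7 = 2.02×10^-16 J

For an infinite well E_n = n²h²/(8m_eL²), so E_1 = h²/(8m_eL²) = (6.626×10^-34)²/(8·9.109×10^-31·(1.21×10^-10 m)²) = 4.115×10^-18 J.
Then E_7 = 7²·E_1 = 49·4.115×10^-18 J = 2.02×10^-16 J.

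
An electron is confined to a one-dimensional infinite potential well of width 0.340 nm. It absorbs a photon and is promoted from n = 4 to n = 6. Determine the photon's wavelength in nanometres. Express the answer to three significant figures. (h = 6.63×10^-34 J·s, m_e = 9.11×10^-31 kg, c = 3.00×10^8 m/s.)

λ = 19.1 nm

E_1 = h²/(8m_eL²) = 5.217×10^-19 J, so ΔE = (6² − 4²)E_1 = 1.043×10^-17 J.
λ = hc/ΔE = (6.63×10^-34·3.00×10^8)/1.043×10^-17 = 1.91×10^-8 m = 19.1 nm.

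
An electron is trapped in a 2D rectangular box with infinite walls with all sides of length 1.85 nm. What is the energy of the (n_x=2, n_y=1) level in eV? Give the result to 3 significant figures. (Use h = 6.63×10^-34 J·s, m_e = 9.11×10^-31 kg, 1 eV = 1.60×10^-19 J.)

E = 0.551 eV

For a 2D rectangular well E = (h²/8m_e)·Σ n_i²/L_i² = (6.63×10^-34)²/(8·9.11×10^-31) · [2²/(1.85 nm)² + 1²/(1.85 nm)²].
Evaluating gives E = 8.811×10^-20 J = 0.551 eV.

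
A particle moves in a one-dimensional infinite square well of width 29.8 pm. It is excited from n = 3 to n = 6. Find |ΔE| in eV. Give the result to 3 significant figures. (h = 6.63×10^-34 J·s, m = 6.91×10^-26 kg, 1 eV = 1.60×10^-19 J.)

|ΔE| = 0.151 eV

E_1 = h²/(8mL²) = 8.954×10^-22 J.
|ΔE| = |3² − 6²|·E_1 = 27·8.954×10^-22 J = 2.418×10^-20 J = 0.151 eV.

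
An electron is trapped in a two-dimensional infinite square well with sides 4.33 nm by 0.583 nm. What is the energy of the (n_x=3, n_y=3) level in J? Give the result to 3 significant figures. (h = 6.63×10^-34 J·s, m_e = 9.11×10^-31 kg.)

For a 2D rectangular well E = (h²/8m_e)·Σ n_i²/L_i² = (6.63×10^-34)²/(8·9.11×10^-31) · [3²/(4.33 nm)² + 3²/(0.583 nm)²].
Evaluating gives E = 1.63×10^-18 J.

E = 1.63×10^-18 J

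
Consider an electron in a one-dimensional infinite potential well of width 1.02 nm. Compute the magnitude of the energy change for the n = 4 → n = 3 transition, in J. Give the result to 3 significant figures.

|ΔE| = 4.05×10^-19 J

E_1 = h²/(8m_eL²) = 5.791×10^-20 J.
|ΔE| = |4² − 3²|·E_1 = 7·5.791×10^-20 J = 4.05×10^-19 J.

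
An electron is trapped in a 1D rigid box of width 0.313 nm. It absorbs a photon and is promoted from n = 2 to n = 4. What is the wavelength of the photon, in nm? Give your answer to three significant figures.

E_1 = h²/(8m_eL²) = 6.150×10^-19 J, so ΔE = (4² − 2²)E_1 = 7.380×10^-18 J.
λ = hc/ΔE = (6.626×10^-34·2.998×10^8)/7.380×10^-18 = 2.69×10^-8 m = 26.9 nm.

λ = 26.9 nm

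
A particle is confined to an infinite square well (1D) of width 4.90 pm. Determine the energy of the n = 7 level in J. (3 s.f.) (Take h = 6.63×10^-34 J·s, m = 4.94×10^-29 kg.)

E_7 = 2.27×10^-15 J

For an infinite well E_n = n²h²/(8mL²), so E_1 = h²/(8mL²) = (6.63×10^-34)²/(8·4.94×10^-29·(4.90×10^-12 m)²) = 4.633×10^-17 J.
Then E_7 = 7²·E_1 = 49·4.633×10^-17 J = 2.27×10^-15 J.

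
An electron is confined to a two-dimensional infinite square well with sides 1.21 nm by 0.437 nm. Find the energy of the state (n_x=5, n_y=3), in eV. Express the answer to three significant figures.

For a 2D rectangular well E = (h²/8m_e)·Σ n_i²/L_i² = (6.626×10^-34)²/(8·9.109×10^-31) · [5²/(1.21 nm)² + 3²/(0.437 nm)²].
Evaluating gives E = 3.868×10^-18 J = 24.1 eV.

E = 24.1 eV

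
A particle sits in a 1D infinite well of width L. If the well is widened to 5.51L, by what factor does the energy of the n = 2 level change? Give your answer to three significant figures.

E_n ∝ 1/L², so the energy scales by 1/5.51² = 0.0329.

0.0329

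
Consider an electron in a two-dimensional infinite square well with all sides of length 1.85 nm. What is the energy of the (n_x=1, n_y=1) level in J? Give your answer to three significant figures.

E = 3.52×10^-20 J

For a 2D rectangular well E = (h²/8m_e)·Σ n_i²/L_i² = (6.626×10^-34)²/(8·9.109×10^-31) · [1²/(1.85 nm)² + 1²/(1.85 nm)²].
Evaluating gives E = 3.52×10^-20 J.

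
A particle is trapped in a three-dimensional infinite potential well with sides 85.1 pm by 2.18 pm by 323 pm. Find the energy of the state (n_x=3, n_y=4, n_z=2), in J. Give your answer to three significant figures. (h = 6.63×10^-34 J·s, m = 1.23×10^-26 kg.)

For a 3D rectangular well E = (h²/8m)·Σ n_i²/L_i² = (6.63×10^-34)²/(8·1.23×10^-26) · [3²/(85.1 pm)² + 4²/(2.18 pm)² + 2²/(323 pm)²].
Evaluating gives E = 1.50×10^-17 J.

E = 1.50×10^-17 J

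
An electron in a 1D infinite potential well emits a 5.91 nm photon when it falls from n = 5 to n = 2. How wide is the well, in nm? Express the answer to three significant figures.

The photon carries ΔE = hc/λ = 6.626×10^-34·2.998×10^8/5.91×10^-9 m = 3.361×10^-17 J.
Since ΔE = (5² − 2²)E_1, E_1 = 1.600×10^-18 J, and L = h/√(8m_eE_1) = 1.94×10^-10 m = 0.194 nm.

L = 0.194 nm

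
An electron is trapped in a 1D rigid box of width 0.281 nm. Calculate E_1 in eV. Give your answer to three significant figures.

E_1 = 4.76 eV

For an infinite well E_n = n²h²/(8m_eL²), so E_1 = h²/(8m_eL²) = (6.626×10^-34)²/(8·9.109×10^-31·(2.81×10^-10 m)²) = 7.630×10^-19 J.
Converting, E_1 = 7.630×10^-19 J / (1.602×10^-19 J/eV) = 4.76 eV.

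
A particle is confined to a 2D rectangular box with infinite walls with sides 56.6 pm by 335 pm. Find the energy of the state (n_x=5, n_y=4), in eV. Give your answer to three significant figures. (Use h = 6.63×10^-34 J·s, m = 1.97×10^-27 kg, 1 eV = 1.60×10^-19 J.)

For a 2D rectangular well E = (h²/8m)·Σ n_i²/L_i² = (6.63×10^-34)²/(8·1.97×10^-27) · [5²/(56.6 pm)² + 4²/(335 pm)²].
Evaluating gives E = 2.216×10^-19 J = 1.39 eV.

E = 1.39 eV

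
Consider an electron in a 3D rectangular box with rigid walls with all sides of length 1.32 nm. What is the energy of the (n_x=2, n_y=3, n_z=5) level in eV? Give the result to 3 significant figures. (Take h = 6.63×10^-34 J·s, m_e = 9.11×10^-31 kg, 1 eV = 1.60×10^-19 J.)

E = 8.22 eV

For a 3D rectangular well E = (h²/8m_e)·Σ n_i²/L_i² = (6.63×10^-34)²/(8·9.11×10^-31) · [2²/(1.32 nm)² + 3²/(1.32 nm)² + 5²/(1.32 nm)²].
Evaluating gives E = 1.315×10^-18 J = 8.22 eV.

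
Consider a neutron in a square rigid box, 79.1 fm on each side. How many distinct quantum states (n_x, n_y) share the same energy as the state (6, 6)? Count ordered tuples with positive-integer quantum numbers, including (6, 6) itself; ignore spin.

The level has n_x² + n_y² = 72. The ordered positive-integer solutions are (6, 6).
That gives 1 state.

degeneracy = 1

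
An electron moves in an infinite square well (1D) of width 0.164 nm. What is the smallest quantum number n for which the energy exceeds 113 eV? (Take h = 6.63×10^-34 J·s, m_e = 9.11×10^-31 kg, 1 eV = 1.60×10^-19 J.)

E_1 = h²/(8m_eL²) = 2.242×10^-18 J = 14.01 eV.
Need n² > 113/14.01 = 8.066, i.e. n > 2.840.
The smallest integer satisfying this is n = 3.

n = 3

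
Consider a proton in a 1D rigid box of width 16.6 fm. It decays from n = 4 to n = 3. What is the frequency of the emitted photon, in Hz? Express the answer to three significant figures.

f = 1.26×10^21 Hz

E_1 = h²/(8m_pL²) = 1.190×10^-13 J and ΔE = (4² − 3²)E_1 = 8.330×10^-13 J.
f = ΔE/h = 8.330×10^-13/6.626×10^-34 = 1.26×10^21 Hz.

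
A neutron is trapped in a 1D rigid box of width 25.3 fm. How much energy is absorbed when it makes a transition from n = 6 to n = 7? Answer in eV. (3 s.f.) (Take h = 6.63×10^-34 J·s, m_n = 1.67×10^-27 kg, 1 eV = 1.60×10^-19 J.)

E_1 = h²/(8m_nL²) = 5.140×10^-14 J.
|ΔE| = |6² − 7²|·E_1 = 13·5.140×10^-14 J = 6.682×10^-13 J = 4.18×10^6 eV.

|ΔE| = 4.18×10^6 eV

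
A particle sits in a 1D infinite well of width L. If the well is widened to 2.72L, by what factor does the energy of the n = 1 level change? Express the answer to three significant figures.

E_n ∝ 1/L², so the energy scales by 1/2.72² = 0.135.

0.135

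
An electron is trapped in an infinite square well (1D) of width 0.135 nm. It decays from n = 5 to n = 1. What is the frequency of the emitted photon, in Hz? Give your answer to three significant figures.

E_1 = h²/(8m_eL²) = 3.306×10^-18 J and ΔE = (5² − 1²)E_1 = 7.934×10^-17 J.
f = ΔE/h = 7.934×10^-17/6.626×10^-34 = 1.20×10^17 Hz.

f = 1.20×10^17 Hz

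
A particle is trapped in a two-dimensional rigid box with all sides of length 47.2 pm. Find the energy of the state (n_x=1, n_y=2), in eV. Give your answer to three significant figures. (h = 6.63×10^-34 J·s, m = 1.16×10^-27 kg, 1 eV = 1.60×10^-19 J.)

For a 2D rectangular well E = (h²/8m)·Σ n_i²/L_i² = (6.63×10^-34)²/(8·1.16×10^-27) · [1²/(47.2 pm)² + 2²/(47.2 pm)²].
Evaluating gives E = 1.063×10^-19 J = 0.664 eV.

E = 0.664 eV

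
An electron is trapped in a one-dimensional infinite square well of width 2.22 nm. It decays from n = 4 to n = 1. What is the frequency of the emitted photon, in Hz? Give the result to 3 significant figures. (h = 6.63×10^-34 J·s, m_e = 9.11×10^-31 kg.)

f = 2.77×10^14 Hz

E_1 = h²/(8m_eL²) = 1.224×10^-20 J and ΔE = (4² − 1²)E_1 = 1.836×10^-19 J.
f = ΔE/h = 1.836×10^-19/6.63×10^-34 = 2.77×10^14 Hz.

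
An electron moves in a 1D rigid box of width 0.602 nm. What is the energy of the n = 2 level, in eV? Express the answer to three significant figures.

For an infinite well E_n = n²h²/(8m_eL²), so E_1 = h²/(8m_eL²) = (6.626×10^-34)²/(8·9.109×10^-31·(6.02×10^-10 m)²) = 1.662×10^-19 J.
Then E_2 = 2²·E_1 = 4·1.662×10^-19 J = 6.648×10^-19 J.
Converting, E_2 = 6.648×10^-19 J / (1.602×10^-19 J/eV) = 4.15 eV.

E_2 = 4.15 eV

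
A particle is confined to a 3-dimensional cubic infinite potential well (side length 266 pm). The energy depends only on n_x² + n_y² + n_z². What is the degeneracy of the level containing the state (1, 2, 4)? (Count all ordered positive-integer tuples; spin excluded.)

The level has n_x² + n_y² + n_z² = 21. The ordered positive-integer solutions are (1, 2, 4), (1, 4, 2), (2, 1, 4), (2, 4, 1), (4, 1, 2), (4, 2, 1).
That gives 6 states.

degeneracy = 6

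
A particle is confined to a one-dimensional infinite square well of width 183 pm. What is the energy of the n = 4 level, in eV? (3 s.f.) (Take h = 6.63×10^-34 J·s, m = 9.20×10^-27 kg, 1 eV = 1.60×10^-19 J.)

For an infinite well E_n = n²h²/(8mL²), so E_1 = h²/(8mL²) = (6.63×10^-34)²/(8·9.20×10^-27·(1.83×10^-10 m)²) = 1.783×10^-22 J.
Then E_4 = 4²·E_1 = 16·1.783×10^-22 J = 2.853×10^-21 J.
Converting, E_4 = 2.853×10^-21 J / (1.60×10^-19 J/eV) = 0.0178 eV.

E_4 = 0.0178 eV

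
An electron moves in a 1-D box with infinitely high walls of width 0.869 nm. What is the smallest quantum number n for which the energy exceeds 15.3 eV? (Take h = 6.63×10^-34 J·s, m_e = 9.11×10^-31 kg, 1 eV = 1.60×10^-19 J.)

E_1 = h²/(8m_eL²) = 7.987×10^-20 J = 0.4992 eV.
Need n² > 15.3/0.4992 = 30.65, i.e. n > 5.536.
The smallest integer satisfying this is n = 6.

n = 6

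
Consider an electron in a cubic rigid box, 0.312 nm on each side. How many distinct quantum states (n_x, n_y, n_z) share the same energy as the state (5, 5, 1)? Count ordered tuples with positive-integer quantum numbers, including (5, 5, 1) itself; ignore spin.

The level has n_x² + n_y² + n_z² = 51. The ordered positive-integer solutions are (1, 1, 7), (1, 5, 5), (1, 7, 1), (5, 1, 5), (5, 5, 1), (7, 1, 1).
That gives 6 states.

degeneracy = 6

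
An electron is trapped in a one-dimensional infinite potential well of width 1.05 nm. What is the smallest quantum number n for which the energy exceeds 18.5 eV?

n = 8

E_1 = h²/(8m_eL²) = 5.465×10^-20 J = 0.3411 eV.
Need n² > 18.5/0.3411 = 54.24, i.e. n > 7.365.
The smallest integer satisfying this is n = 8.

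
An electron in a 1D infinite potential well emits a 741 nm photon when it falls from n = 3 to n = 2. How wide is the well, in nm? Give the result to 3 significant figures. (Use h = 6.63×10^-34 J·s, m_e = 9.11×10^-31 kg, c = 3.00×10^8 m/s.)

The photon carries ΔE = hc/λ = 6.63×10^-34·3.00×10^8/7.41×10^-7 m = 2.684×10^-19 J.
Since ΔE = (3² − 2²)E_1, E_1 = 5.368×10^-20 J, and L = h/√(8m_eE_1) = 1.06×10^-9 m = 1.06 nm.

L = 1.06 nm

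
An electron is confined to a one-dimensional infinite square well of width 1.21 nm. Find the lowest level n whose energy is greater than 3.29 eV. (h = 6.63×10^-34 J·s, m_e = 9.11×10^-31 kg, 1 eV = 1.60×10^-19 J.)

n = 4

E_1 = h²/(8m_eL²) = 4.120×10^-20 J = 0.2575 eV.
Need n² > 3.29/0.2575 = 12.78, i.e. n > 3.575.
The smallest integer satisfying this is n = 4.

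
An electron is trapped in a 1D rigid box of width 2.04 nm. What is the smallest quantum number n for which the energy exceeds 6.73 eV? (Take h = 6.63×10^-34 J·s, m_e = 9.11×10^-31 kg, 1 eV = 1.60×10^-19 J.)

E_1 = h²/(8m_eL²) = 1.449×10^-20 J = 0.09056 eV.
Need n² > 6.73/0.09056 = 74.32, i.e. n > 8.621.
The smallest integer satisfying this is n = 9.

n = 9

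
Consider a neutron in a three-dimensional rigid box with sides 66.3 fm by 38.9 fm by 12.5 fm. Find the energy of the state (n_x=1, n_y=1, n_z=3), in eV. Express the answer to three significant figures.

E = 1.20×10^7 eV

For a 3D rectangular well E = (h²/8m_n)·Σ n_i²/L_i² = (6.626×10^-34)²/(8·1.675×10^-27) · [1²/(66.3 fm)² + 1²/(38.9 fm)² + 3²/(12.5 fm)²].
Evaluating gives E = 1.916×10^-12 J = 1.20×10^7 eV.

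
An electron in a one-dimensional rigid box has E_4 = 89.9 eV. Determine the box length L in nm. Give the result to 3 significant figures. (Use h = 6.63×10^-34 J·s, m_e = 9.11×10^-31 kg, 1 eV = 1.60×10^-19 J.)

L = 0.259 nm

From E_n = n²h²/(8m_eL²), L = n·h/√(8m_eE_n).
E_4 = 89.9 eV = 1.438×10^-17 J, so L = 4·6.63×10^-34/√(8·9.11×10^-31·1.438×10^-17) = 2.59×10^-10 m = 0.259 nm.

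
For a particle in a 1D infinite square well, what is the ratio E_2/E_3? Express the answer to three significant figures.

0.444

E_n ∝ n², so E_2/E_3 = 2²/3² = 4/9 = 0.444.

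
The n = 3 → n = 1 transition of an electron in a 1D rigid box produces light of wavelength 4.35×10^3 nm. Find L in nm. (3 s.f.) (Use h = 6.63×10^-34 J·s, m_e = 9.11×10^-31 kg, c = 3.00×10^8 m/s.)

The photon carries ΔE = hc/λ = 6.63×10^-34·3.00×10^8/4.35×10^-6 m = 4.572×10^-20 J.
Since ΔE = (3² − 1²)E_1, E_1 = 5.715×10^-21 J, and L = h/√(8m_eE_1) = 3.25×10^-9 m = 3.25 nm.

L = 3.25 nm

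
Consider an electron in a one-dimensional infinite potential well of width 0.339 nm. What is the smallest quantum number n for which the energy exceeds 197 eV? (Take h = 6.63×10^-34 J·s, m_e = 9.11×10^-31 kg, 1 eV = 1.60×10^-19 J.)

n = 8

E_1 = h²/(8m_eL²) = 5.248×10^-19 J = 3.280 eV.
Need n² > 197/3.280 = 60.06, i.e. n > 7.750.
The smallest integer satisfying this is n = 8.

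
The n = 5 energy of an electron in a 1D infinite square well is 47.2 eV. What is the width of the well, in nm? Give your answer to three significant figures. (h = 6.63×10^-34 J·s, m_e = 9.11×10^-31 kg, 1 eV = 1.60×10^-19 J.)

From E_n = n²h²/(8m_eL²), L = n·h/√(8m_eE_n).
E_5 = 47.2 eV = 7.552×10^-18 J, so L = 5·6.63×10^-34/√(8·9.11×10^-31·7.552×10^-18) = 4.47×10^-10 m = 0.447 nm.

L = 0.447 nm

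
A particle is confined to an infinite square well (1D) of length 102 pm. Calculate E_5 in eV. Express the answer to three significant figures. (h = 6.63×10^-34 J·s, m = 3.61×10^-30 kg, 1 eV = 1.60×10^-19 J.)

E_5 = 229 eV

For an infinite well E_n = n²h²/(8mL²), so E_1 = h²/(8mL²) = (6.63×10^-34)²/(8·3.61×10^-30·(1.02×10^-10 m)²) = 1.463×10^-18 J.
Then E_5 = 5²·E_1 = 25·1.463×10^-18 J = 3.658×10^-17 J.
Converting, E_5 = 3.658×10^-17 J / (1.60×10^-19 J/eV) = 229 eV.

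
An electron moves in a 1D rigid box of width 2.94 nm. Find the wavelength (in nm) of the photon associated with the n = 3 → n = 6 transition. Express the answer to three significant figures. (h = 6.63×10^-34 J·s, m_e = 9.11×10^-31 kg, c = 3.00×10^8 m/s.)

E_1 = h²/(8m_eL²) = 6.978×10^-21 J, so ΔE = (6² − 3²)E_1 = 1.884×10^-19 J.
λ = hc/ΔE = (6.63×10^-34·3.00×10^8)/1.884×10^-19 = 1.06×10^-6 m = 1.06×10^3 nm.

λ = 1.06×10^3 nm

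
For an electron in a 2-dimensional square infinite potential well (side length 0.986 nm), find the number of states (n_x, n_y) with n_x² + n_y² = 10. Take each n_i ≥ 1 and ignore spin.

degeneracy = 2

The level has n_x² + n_y² = 10. The ordered positive-integer solutions are (1, 3), (3, 1).
That gives 2 states.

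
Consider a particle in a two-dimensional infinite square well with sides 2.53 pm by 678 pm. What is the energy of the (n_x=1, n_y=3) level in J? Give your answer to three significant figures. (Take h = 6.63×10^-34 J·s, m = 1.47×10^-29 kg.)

For a 2D rectangular well E = (h²/8m)·Σ n_i²/L_i² = (6.63×10^-34)²/(8·1.47×10^-29) · [1²/(2.53 pm)² + 3²/(678 pm)²].
Evaluating gives E = 5.84×10^-16 J.

E = 5.84×10^-16 J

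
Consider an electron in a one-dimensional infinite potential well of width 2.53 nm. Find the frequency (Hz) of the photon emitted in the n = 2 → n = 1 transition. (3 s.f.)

E_1 = h²/(8m_eL²) = 9.412×10^-21 J and ΔE = (2² − 1²)E_1 = 2.824×10^-20 J.
f = ΔE/h = 2.824×10^-20/6.626×10^-34 = 4.26×10^13 Hz.

f = 4.26×10^13 Hz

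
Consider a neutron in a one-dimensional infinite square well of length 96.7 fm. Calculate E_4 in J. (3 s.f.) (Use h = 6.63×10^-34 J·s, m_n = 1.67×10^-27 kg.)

For an infinite well E_n = n²h²/(8m_nL²), so E_1 = h²/(8m_nL²) = (6.63×10^-34)²/(8·1.67×10^-27·(9.67×10^-14 m)²) = 3.519×10^-15 J.
Then E_4 = 4²·E_1 = 16·3.519×10^-15 J = 5.63×10^-14 J.

E_4 = 5.63×10^-14 J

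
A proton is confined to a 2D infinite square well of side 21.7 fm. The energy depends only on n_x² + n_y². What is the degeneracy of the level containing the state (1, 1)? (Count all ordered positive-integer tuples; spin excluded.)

degeneracy = 1

The level has n_x² + n_y² = 2. The ordered positive-integer solutions are (1, 1).
That gives 1 state.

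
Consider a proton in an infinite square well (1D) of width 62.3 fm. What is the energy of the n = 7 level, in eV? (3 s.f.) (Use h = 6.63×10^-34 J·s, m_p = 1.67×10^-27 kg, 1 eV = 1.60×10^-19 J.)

E_7 = 2.60×10^6 eV

For an infinite well E_n = n²h²/(8m_pL²), so E_1 = h²/(8m_pL²) = (6.63×10^-34)²/(8·1.67×10^-27·(6.23×10^-14 m)²) = 8.477×10^-15 J.
Then E_7 = 7²·E_1 = 49·8.477×10^-15 J = 4.154×10^-13 J.
Converting, E_7 = 4.154×10^-13 J / (1.60×10^-19 J/eV) = 2.60×10^6 eV.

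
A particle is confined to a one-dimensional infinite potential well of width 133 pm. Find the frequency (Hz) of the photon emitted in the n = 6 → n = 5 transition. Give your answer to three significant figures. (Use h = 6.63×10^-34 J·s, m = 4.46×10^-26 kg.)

E_1 = h²/(8mL²) = 6.965×10^-23 J and ΔE = (6² − 5²)E_1 = 7.661×10^-22 J.
f = ΔE/h = 7.661×10^-22/6.63×10^-34 = 1.16×10^12 Hz.

f = 1.16×10^12 Hz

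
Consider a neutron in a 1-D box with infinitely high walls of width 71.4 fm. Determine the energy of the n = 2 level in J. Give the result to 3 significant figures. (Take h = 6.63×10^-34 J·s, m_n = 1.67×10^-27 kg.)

E_2 = 2.58×10^-14 J

For an infinite well E_n = n²h²/(8m_nL²), so E_1 = h²/(8m_nL²) = (6.63×10^-34)²/(8·1.67×10^-27·(7.14×10^-14 m)²) = 6.454×10^-15 J.
Then E_2 = 2²·E_1 = 4·6.454×10^-15 J = 2.58×10^-14 J.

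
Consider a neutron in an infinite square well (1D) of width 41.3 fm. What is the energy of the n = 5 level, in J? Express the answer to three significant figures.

E_5 = 4.80×10^-13 J

For an infinite well E_n = n²h²/(8m_nL²), so E_1 = h²/(8m_nL²) = (6.626×10^-34)²/(8·1.675×10^-27·(4.13×10^-14 m)²) = 1.921×10^-14 J.
Then E_5 = 5²·E_1 = 25·1.921×10^-14 J = 4.80×10^-13 J.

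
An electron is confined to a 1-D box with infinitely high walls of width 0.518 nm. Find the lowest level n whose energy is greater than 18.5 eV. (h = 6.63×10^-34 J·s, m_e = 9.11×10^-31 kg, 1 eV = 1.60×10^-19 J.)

n = 4

E_1 = h²/(8m_eL²) = 2.248×10^-19 J = 1.405 eV.
Need n² > 18.5/1.405 = 13.17, i.e. n > 3.629.
The smallest integer satisfying this is n = 4.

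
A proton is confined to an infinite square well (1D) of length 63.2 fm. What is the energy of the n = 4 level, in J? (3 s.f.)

For an infinite well E_n = n²h²/(8m_pL²), so E_1 = h²/(8m_pL²) = (6.626×10^-34)²/(8·1.673×10^-27·(6.32×10^-14 m)²) = 8.213×10^-15 J.
Then E_4 = 4²·E_1 = 16·8.213×10^-15 J = 1.31×10^-13 J.

E_4 = 1.31×10^-13 J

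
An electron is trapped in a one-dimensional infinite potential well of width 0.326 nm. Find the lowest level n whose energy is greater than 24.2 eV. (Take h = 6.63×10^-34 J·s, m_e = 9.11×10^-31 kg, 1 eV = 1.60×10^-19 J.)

n = 3

E_1 = h²/(8m_eL²) = 5.675×10^-19 J = 3.547 eV.
Need n² > 24.2/3.547 = 6.823, i.e. n > 2.612.
The smallest integer satisfying this is n = 3.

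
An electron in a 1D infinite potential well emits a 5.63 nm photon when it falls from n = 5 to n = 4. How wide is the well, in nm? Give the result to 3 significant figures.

The photon carries ΔE = hc/λ = 6.626×10^-34·2.998×10^8/5.63×10^-9 m = 3.528×10^-17 J.
Since ΔE = (5² − 4²)E_1, E_1 = 3.920×10^-18 J, and L = h/√(8m_eE_1) = 1.24×10^-10 m = 0.124 nm.

L = 0.124 nm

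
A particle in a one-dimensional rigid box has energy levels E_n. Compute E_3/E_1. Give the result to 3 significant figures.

E_n ∝ n², so E_3/E_1 = 3²/1² = 9/1 = 9.00.

9.00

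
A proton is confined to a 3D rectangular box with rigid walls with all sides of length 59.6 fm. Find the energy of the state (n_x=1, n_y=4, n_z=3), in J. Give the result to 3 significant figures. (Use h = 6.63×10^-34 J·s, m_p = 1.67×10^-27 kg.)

For a 3D rectangular well E = (h²/8m_p)·Σ n_i²/L_i² = (6.63×10^-34)²/(8·1.67×10^-27) · [1²/(59.6 fm)² + 4²/(59.6 fm)² + 3²/(59.6 fm)²].
Evaluating gives E = 2.41×10^-13 J.

E = 2.41×10^-13 J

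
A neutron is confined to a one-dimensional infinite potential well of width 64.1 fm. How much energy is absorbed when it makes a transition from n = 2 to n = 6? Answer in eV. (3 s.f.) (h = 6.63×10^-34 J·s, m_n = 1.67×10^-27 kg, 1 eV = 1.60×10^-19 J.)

E_1 = h²/(8m_nL²) = 8.008×10^-15 J.
|ΔE| = |2² − 6²|·E_1 = 32·8.008×10^-15 J = 2.563×10^-13 J = 1.60×10^6 eV.

|ΔE| = 1.60×10^6 eV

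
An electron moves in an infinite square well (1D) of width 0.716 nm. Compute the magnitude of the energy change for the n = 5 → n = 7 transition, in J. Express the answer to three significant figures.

E_1 = h²/(8m_eL²) = 1.175×10^-19 J.
|ΔE| = |5² − 7²|·E_1 = 24·1.175×10^-19 J = 2.82×10^-18 J.

|ΔE| = 2.82×10^-18 J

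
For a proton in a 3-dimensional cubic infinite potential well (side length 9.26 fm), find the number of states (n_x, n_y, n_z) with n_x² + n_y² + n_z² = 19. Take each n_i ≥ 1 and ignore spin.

degeneracy = 3

The level has n_x² + n_y² + n_z² = 19. The ordered positive-integer solutions are (1, 3, 3), (3, 1, 3), (3, 3, 1).
That gives 3 states.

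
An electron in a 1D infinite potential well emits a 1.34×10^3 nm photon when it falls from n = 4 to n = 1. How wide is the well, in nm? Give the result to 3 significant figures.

L = 2.47 nm

The photon carries ΔE = hc/λ = 6.626×10^-34·2.998×10^8/1.34×10^-6 m = 1.482×10^-19 J.
Since ΔE = (4² − 1²)E_1, E_1 = 9.880×10^-21 J, and L = h/√(8m_eE_1) = 2.47×10^-9 m = 2.47 nm.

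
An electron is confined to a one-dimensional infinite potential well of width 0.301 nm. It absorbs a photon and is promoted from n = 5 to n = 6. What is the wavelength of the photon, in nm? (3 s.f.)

E_1 = h²/(8m_eL²) = 6.650×10^-19 J, so ΔE = (6² − 5²)E_1 = 7.315×10^-18 J.
λ = hc/ΔE = (6.626×10^-34·2.998×10^8)/7.315×10^-18 = 2.72×10^-8 m = 27.2 nm.

λ = 27.2 nm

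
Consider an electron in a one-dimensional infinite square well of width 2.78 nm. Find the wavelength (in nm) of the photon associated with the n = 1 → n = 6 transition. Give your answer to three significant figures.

E_1 = h²/(8m_eL²) = 7.796×10^-21 J, so ΔE = (6² − 1²)E_1 = 2.729×10^-19 J.
λ = hc/ΔE = (6.626×10^-34·2.998×10^8)/2.729×10^-19 = 7.28×10^-7 m = 728 nm.

λ = 728 nm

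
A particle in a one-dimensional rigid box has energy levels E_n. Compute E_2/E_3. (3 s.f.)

0.444

E_n ∝ n², so E_2/E_3 = 2²/3² = 4/9 = 0.444.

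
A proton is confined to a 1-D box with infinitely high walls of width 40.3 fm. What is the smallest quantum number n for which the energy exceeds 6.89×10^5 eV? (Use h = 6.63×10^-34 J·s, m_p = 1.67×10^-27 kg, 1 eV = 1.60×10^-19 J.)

E_1 = h²/(8m_pL²) = 2.026×10^-14 J = 1.266×10^5 eV.
Need n² > 6.89×10^5/1.266×10^5 = 5.442, i.e. n > 2.333.
The smallest integer satisfying this is n = 3.

n = 3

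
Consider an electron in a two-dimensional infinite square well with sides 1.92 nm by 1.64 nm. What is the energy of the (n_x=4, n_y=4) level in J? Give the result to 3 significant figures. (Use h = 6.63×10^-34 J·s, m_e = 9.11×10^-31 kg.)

E = 6.21×10^-19 J

For a 2D rectangular well E = (h²/8m_e)·Σ n_i²/L_i² = (6.63×10^-34)²/(8·9.11×10^-31) · [4²/(1.92 nm)² + 4²/(1.64 nm)²].
Evaluating gives E = 6.21×10^-19 J.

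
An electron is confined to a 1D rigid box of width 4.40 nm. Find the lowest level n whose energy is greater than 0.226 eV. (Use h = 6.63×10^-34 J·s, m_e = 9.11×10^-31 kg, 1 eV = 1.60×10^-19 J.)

n = 4

E_1 = h²/(8m_eL²) = 3.115×10^-21 J = 0.01947 eV.
Need n² > 0.226/0.01947 = 11.61, i.e. n > 3.407.
The smallest integer satisfying this is n = 4.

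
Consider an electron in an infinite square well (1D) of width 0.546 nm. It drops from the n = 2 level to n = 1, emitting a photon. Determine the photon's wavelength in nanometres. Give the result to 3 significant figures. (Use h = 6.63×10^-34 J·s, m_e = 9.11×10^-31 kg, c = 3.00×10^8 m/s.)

λ = 328 nm

E_1 = h²/(8m_eL²) = 2.023×10^-19 J, so ΔE = (2² − 1²)E_1 = 6.069×10^-19 J.
λ = hc/ΔE = (6.63×10^-34·3.00×10^8)/6.069×10^-19 = 3.28×10^-7 m = 328 nm.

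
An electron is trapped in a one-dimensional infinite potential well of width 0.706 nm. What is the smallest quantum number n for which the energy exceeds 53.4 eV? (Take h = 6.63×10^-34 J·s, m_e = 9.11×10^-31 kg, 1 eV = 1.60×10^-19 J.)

n = 9

E_1 = h²/(8m_eL²) = 1.210×10^-19 J = 0.7562 eV.
Need n² > 53.4/0.7562 = 70.62, i.e. n > 8.404.
The smallest integer satisfying this is n = 9.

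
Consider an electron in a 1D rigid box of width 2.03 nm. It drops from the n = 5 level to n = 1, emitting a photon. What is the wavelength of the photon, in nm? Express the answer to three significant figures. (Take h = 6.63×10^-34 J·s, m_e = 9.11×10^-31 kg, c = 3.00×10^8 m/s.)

λ = 566 nm

E_1 = h²/(8m_eL²) = 1.464×10^-20 J, so ΔE = (5² − 1²)E_1 = 3.514×10^-19 J.
λ = hc/ΔE = (6.63×10^-34·3.00×10^8)/3.514×10^-19 = 5.66×10^-7 m = 566 nm.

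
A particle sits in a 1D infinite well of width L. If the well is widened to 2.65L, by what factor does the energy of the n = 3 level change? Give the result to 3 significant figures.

E_n ∝ 1/L², so the energy scales by 1/2.65² = 0.142.

0.142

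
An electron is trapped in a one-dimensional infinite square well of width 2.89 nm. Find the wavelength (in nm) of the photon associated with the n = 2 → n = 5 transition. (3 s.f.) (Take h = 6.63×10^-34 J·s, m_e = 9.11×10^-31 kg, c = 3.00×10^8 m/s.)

λ = 1.31×10^3 nm

E_1 = h²/(8m_eL²) = 7.221×10^-21 J, so ΔE = (5² − 2²)E_1 = 1.516×10^-19 J.
λ = hc/ΔE = (6.63×10^-34·3.00×10^8)/1.516×10^-19 = 1.31×10^-6 m = 1.31×10^3 nm.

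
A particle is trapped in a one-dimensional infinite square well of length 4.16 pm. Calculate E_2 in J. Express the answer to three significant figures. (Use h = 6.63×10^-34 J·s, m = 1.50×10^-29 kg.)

E_2 = 8.47×10^-16 J

For an infinite well E_n = n²h²/(8mL²), so E_1 = h²/(8mL²) = (6.63×10^-34)²/(8·1.50×10^-29·(4.16×10^-12 m)²) = 2.117×10^-16 J.
Then E_2 = 2²·E_1 = 4·2.117×10^-16 J = 8.47×10^-16 J.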